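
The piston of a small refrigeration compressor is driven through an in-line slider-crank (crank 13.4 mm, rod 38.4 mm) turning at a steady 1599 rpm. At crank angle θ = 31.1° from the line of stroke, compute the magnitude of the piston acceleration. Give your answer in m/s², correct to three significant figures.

387

ω = 2π·1599/60 = 167.4 rad/s
x(θ) = r cosθ + √(L² − r² sin²θ); with ω constant, a = ω²·d²x/dθ².
d²x/dθ² = −r cosθ − r²(cos2θ)/√u − r⁴ sin²2θ/(4u^{3/2}),  u = L² − r² sin²θ = 0.00142665 m².
Substituting r = 0.0134 m, L = 0.0384 m, θ = 31.1°: d²x/dθ² = -0.013808 m.
a = ω²·d²x/dθ² = (167.4)²·(-0.013808) = -387.16 m/s²;  |a| = 387.16 m/s².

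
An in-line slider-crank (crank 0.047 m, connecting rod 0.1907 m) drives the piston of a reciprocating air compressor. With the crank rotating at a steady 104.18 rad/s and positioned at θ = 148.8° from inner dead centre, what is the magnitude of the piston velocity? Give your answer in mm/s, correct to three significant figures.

ω = 104.2 rad/s
For an in-line slider-crank, x = r cosθ + √(L² − r² sin²θ), so v = −rω sinθ·[1 + r cosθ/√(L² − r² sin²θ)].
With r = 0.047 m, L = 0.1907 m, θ = 148.8°: √(L² − r² sin²θ) = 0.18914 m.
v = −0.047·104.2·0.51803·[1 + 0.047·-0.85536/0.18914] = -1.9974 m/s.
|v| = 1.9974 m/s = 1997.4 mm/s.

2000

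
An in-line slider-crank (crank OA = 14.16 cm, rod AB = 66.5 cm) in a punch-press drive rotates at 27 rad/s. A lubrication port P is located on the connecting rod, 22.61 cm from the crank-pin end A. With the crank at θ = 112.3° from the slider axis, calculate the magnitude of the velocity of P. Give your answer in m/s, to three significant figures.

ω = 27 rad/s.  Crank-pin speed |V_A| = rω = 3.8232 m/s, perpendicular to OA.
Rod angle: sinφ = −(r/L) sinθ ⇒ φ = -11.362°; ω_rod = −rω cosθ/√(L²−r²sin²θ) = +2.2252 rad/s.
V_P = V_A + ω_rod × AP, with AP = 0.2261 m along the rod.
Components: V_Px = −rω sinθ − a·ω_rod·sinφ = -3.4381 m/s;  V_Py = rω cosθ + a·ω_rod·cosφ = -0.95749 m/s.
|V_P| = √(V_Px² + V_Py²) = 3.569 m/s.

3.57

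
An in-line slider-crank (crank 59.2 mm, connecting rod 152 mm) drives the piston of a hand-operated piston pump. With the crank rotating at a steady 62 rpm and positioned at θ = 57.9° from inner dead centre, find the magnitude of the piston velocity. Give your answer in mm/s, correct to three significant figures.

397

ω = 2π·62/60 = 6.493 rad/s
For an in-line slider-crank, x = r cosθ + √(L² − r² sin²θ), so v = −rω sinθ·[1 + r cosθ/√(L² − r² sin²θ)].
With r = 0.0592 m, L = 0.152 m, θ = 57.9°: √(L² − r² sin²θ) = 0.14349 m.
v = −0.0592·6.493·0.84712·[1 + 0.0592·0.53140/0.14349] = -0.39699 m/s.
|v| = 0.39699 m/s = 396.99 mm/s.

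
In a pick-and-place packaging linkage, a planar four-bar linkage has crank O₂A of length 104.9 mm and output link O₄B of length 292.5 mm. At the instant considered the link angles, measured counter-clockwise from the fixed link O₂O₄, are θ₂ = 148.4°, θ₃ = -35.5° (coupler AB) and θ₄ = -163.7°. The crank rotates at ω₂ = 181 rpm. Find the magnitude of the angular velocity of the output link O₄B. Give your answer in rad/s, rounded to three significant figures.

ω₂ = 18.95 rad/s (from 181 rpm).
Differentiating the loop-closure r₂e^{iθ₂}+r₃e^{iθ₃}=r₁+r₄e^{iθ₄} gives r₂ω₂e^{iθ₂}+r₃ω₃e^{iθ₃}=r₄ω₄e^{iθ₄}.
Eliminating the other unknown: ω₄ = r₂ω₂ sin(θ₂−θ₃) / [r₄ sin(θ₄−θ₃)].
Numerator sine = -0.06802; denominator sine = -0.78586.
Result = 0.1049·18.95·(-0.06802) / (0.2925·(-0.78586)) = +0.58833 rad/s; magnitude 0.58833 rad/s.

0.588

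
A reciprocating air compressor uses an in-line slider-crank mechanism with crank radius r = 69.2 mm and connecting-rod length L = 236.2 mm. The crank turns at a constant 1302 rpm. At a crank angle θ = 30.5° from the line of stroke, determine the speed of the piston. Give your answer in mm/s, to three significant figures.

6010

ω = 2π·1302/60 = 136.3 rad/s
For an in-line slider-crank, x = r cosθ + √(L² − r² sin²θ), so v = −rω sinθ·[1 + r cosθ/√(L² − r² sin²θ)].
With r = 0.0692 m, L = 0.2362 m, θ = 30.5°: √(L² − r² sin²θ) = 0.23357 m.
v = −0.0692·136.3·0.50754·[1 + 0.0692·0.86163/0.23357] = -6.0111 m/s.
|v| = 6.0111 m/s = 6011.1 mm/s.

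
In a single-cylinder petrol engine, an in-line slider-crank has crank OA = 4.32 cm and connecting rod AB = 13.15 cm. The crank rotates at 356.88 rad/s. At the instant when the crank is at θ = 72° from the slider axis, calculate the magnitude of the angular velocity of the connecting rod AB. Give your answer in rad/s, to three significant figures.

ω = 356.9 rad/s
The rod makes angle φ with the slider axis where L sinφ = r sinθ; differentiating, L cosφ·φ̇ = r ω cosθ.
L cosφ = √(L² − r² sin²θ) = 0.12492 m.
|ω_rod| = r ω |cosθ| / √(L² − r² sin²θ) = 0.0432·356.9·0.30902/0.12492 = 38.139 rad/s.

38.1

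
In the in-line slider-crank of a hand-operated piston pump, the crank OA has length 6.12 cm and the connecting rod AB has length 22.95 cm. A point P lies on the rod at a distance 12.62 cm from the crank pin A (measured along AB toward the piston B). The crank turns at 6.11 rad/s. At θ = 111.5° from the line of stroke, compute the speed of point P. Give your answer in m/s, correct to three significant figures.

ω = 6.11 rad/s.  Crank-pin speed |V_A| = rω = 0.37393 m/s, perpendicular to OA.
Rod angle: sinφ = −(r/L) sinθ ⇒ φ = -14.366°; ω_rod = −rω cosθ/√(L²−r²sin²θ) = +0.61643 rad/s.
V_P = V_A + ω_rod × AP, with AP = 0.1262 m along the rod.
Components: V_Px = −rω sinθ − a·ω_rod·sinφ = -0.32861 m/s;  V_Py = rω cosθ + a·ω_rod·cosφ = -0.061686 m/s.
|V_P| = √(V_Px² + V_Py²) = 0.33435 m/s.

0.334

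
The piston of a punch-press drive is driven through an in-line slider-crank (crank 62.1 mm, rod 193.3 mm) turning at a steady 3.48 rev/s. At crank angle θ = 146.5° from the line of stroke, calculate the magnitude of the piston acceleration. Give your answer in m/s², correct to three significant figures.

ω = 2π·3.48 = 21.87 rad/s
x(θ) = r cosθ + √(L² − r² sin²θ); with ω constant, a = ω²·d²x/dθ².
d²x/dθ² = −r cosθ − r²(cos2θ)/√u − r⁴ sin²2θ/(4u^{3/2}),  u = L² − r² sin²θ = 0.0361901 m².
Substituting r = 0.0621 m, L = 0.1933 m, θ = 146.5°: d²x/dθ² = +0.043406 m.
a = ω²·d²x/dθ² = (21.87)²·(+0.043406) = +20.752 m/s²;  |a| = 20.752 m/s².

20.8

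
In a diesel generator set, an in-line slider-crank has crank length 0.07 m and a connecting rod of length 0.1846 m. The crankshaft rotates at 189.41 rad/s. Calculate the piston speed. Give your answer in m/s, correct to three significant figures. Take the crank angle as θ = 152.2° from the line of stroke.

ω = 189.4 rad/s
For an in-line slider-crank, x = r cosθ + √(L² − r² sin²θ), so v = −rω sinθ·[1 + r cosθ/√(L² − r² sin²θ)].
With r = 0.07 m, L = 0.1846 m, θ = 152.2°: √(L² − r² sin²θ) = 0.18169 m.
v = −0.07·189.4·0.46639·[1 + 0.07·-0.88458/0.18169] = -4.0763 m/s.
|v| = 4.0763 m/s.

4.08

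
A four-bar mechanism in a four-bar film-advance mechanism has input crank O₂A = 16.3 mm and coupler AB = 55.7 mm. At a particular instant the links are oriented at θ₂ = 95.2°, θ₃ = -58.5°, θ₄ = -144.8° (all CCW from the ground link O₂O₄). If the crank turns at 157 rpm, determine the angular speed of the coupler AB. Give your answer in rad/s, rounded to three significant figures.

ω₂ = 16.44 rad/s (from 157 rpm).
Differentiating the loop-closure r₂e^{iθ₂}+r₃e^{iθ₃}=r₁+r₄e^{iθ₄} gives r₂ω₂e^{iθ₂}+r₃ω₃e^{iθ₃}=r₄ω₄e^{iθ₄}.
Eliminating the other unknown: ω₃ = r₂ω₂ sin(θ₄−θ₂) / [r₃ sin(θ₃−θ₄)].
Numerator sine = +0.86603; denominator sine = +0.99792.
Result = 0.0163·16.44·(+0.86603) / (0.0557·(+0.99792)) = +4.1754 rad/s; magnitude 4.1754 rad/s.

4.18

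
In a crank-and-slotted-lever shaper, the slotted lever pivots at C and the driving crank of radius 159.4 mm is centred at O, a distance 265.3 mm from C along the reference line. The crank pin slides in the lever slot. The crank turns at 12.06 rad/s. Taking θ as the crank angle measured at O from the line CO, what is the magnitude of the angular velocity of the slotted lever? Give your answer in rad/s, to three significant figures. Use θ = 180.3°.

18.2

ω = 12.06 rad/s
Crank pin A relative to C: A = (d + r cosθ, r sinθ); lever angle φ = atan2(r sinθ, d + r cosθ).
Differentiating tanφ: φ̇ = rω(d cosθ + r)/(d² + r² + 2dr cosθ).
d² + r² + 2dr cosθ = |CA|² = 0.011216 m²;  d cosθ + r = -0.1059 m.
|ω_lever| = |0.1594·12.06·-0.1059| / 0.011216 = 18.15 rad/s.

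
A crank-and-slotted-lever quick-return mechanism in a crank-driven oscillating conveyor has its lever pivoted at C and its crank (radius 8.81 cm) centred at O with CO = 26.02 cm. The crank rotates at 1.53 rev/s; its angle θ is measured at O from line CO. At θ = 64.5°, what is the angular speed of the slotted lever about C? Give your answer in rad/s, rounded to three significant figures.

ω = 9.613 rad/s (from 1.53 rev/s).
Crank pin A relative to C: A = (d + r cosθ, r sinθ); lever angle φ = atan2(r sinθ, d + r cosθ).
Differentiating tanφ: φ̇ = rω(d cosθ + r)/(d² + r² + 2dr cosθ).
d² + r² + 2dr cosθ = |CA|² = 0.0952034 m²;  d cosθ + r = +0.20012 m.
|ω_lever| = |0.0881·9.613·+0.20012| / 0.0952034 = 1.7803 rad/s.

1.78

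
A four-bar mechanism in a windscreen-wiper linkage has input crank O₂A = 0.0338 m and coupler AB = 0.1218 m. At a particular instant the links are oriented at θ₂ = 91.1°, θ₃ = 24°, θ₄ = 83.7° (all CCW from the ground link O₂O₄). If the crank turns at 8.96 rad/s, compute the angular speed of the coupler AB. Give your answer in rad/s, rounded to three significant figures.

ω₂ = 8.96 rad/s
Differentiating the loop-closure r₂e^{iθ₂}+r₃e^{iθ₃}=r₁+r₄e^{iθ₄} gives r₂ω₂e^{iθ₂}+r₃ω₃e^{iθ₃}=r₄ω₄e^{iθ₄}.
Eliminating the other unknown: ω₃ = r₂ω₂ sin(θ₄−θ₂) / [r₃ sin(θ₃−θ₄)].
Numerator sine = -0.12880; denominator sine = -0.86340.
Result = 0.0338·8.96·(-0.12880) / (0.1218·(-0.86340)) = +0.37091 rad/s; magnitude 0.37091 rad/s.

0.371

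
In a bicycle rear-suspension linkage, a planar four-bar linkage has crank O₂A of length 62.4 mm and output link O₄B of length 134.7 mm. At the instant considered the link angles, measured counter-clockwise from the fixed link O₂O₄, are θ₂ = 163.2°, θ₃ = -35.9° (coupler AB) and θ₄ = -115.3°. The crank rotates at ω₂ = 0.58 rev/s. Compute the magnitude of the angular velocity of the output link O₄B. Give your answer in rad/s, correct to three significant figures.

0.562

ω₂ = 3.644 rad/s (from 0.58 rev/s).
Differentiating the loop-closure r₂e^{iθ₂}+r₃e^{iθ₃}=r₁+r₄e^{iθ₄} gives r₂ω₂e^{iθ₂}+r₃ω₃e^{iθ₃}=r₄ω₄e^{iθ₄}.
Eliminating the other unknown: ω₄ = r₂ω₂ sin(θ₂−θ₃) / [r₄ sin(θ₄−θ₃)].
Numerator sine = -0.32722; denominator sine = -0.98294.
Result = 0.0624·3.644·(-0.32722) / (0.1347·(-0.98294)) = +0.562 rad/s; magnitude 0.562 rad/s.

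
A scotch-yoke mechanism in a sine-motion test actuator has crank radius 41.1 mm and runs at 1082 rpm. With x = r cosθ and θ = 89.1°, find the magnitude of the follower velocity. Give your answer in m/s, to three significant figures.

4.66

ω = 113.3 rad/s (from 1082 rpm).
x = r cosθ ⇒ ẋ = −rω sinθ.
|v| = rω|sinθ| = 0.0411·113.3·|sin 89.1°| = 4.6563 m/s.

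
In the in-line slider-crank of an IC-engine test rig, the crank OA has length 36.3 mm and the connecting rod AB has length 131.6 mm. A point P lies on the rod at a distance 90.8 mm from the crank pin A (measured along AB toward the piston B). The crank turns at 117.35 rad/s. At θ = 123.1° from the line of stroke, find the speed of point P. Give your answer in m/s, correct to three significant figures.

3.27

ω = 117.3 rad/s.  Crank-pin speed |V_A| = rω = 4.2598 m/s, perpendicular to OA.
Rod angle: sinφ = −(r/L) sinθ ⇒ φ = -13.360°; ω_rod = −rω cosθ/√(L²−r²sin²θ) = +18.169 rad/s.
V_P = V_A + ω_rod × AP, with AP = 0.0908 m along the rod.
Components: V_Px = −rω sinθ − a·ω_rod·sinφ = -3.1873 m/s;  V_Py = rω cosθ + a·ω_rod·cosφ = -0.72122 m/s.
|V_P| = √(V_Px² + V_Py²) = 3.2679 m/s.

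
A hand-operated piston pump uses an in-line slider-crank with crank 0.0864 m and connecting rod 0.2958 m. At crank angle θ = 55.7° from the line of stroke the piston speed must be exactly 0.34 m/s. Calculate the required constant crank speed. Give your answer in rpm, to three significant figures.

For an in-line slider-crank, |v_piston| = rω|sinθ|·[1 + r cosθ/√(L² − r² sin²θ)].
With r = 0.0864 m, L = 0.2958 m, θ = 55.7°: the bracketed kinematic factor |dx/dθ| = 0.083481 m.
ω = v/|dx/dθ| = 0.34/0.083481 = 4.0728 rad/s.
N = 60ω/(2π) = 38.892 rpm.

38.9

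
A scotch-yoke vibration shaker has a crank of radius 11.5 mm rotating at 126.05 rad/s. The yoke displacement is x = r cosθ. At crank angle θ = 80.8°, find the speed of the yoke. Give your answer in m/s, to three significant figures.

1.43

ω = 126 rad/s
x = r cosθ ⇒ ẋ = −rω sinθ.
|v| = rω|sinθ| = 0.0115·126·|sin 80.8°| = 1.4309 m/s.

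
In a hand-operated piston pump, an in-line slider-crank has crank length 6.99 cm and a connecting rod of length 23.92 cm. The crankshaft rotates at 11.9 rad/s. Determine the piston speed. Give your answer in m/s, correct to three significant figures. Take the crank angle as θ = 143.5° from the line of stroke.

0.377

ω = 11.9 rad/s
For an in-line slider-crank, x = r cosθ + √(L² − r² sin²θ), so v = −rω sinθ·[1 + r cosθ/√(L² − r² sin²θ)].
With r = 0.0699 m, L = 0.2392 m, θ = 143.5°: √(L² − r² sin²θ) = 0.23556 m.
v = −0.0699·11.9·0.59482·[1 + 0.0699·-0.80386/0.23556] = -0.37676 m/s.
|v| = 0.37676 m/s.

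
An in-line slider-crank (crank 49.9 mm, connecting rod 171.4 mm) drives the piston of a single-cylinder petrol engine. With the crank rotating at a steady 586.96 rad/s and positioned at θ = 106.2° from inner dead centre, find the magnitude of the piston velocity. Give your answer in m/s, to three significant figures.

25.7

ω = 587 rad/s
For an in-line slider-crank, x = r cosθ + √(L² − r² sin²θ), so v = −rω sinθ·[1 + r cosθ/√(L² − r² sin²θ)].
With r = 0.0499 m, L = 0.1714 m, θ = 106.2°: √(L² − r² sin²θ) = 0.16457 m.
v = −0.0499·587·0.96029·[1 + 0.0499·-0.27899/0.16457] = -25.747 m/s.
|v| = 25.747 m/s.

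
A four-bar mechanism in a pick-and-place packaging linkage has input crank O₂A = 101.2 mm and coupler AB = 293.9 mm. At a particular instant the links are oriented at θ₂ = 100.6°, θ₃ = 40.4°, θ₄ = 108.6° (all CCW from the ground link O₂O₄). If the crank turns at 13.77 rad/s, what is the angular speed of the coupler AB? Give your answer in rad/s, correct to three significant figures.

0.711

ω₂ = 13.77 rad/s
Differentiating the loop-closure r₂e^{iθ₂}+r₃e^{iθ₃}=r₁+r₄e^{iθ₄} gives r₂ω₂e^{iθ₂}+r₃ω₃e^{iθ₃}=r₄ω₄e^{iθ₄}.
Eliminating the other unknown: ω₃ = r₂ω₂ sin(θ₄−θ₂) / [r₃ sin(θ₃−θ₄)].
Numerator sine = +0.13917; denominator sine = -0.92849.
Result = 0.1012·13.77·(+0.13917) / (0.2939·(-0.92849)) = -0.71071 rad/s; magnitude 0.71071 rad/s.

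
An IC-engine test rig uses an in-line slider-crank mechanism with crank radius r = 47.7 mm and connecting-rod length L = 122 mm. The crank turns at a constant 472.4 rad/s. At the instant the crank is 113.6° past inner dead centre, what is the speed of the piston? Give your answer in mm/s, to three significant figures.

ω = 472.4 rad/s
For an in-line slider-crank, x = r cosθ + √(L² − r² sin²θ), so v = −rω sinθ·[1 + r cosθ/√(L² − r² sin²θ)].
With r = 0.0477 m, L = 0.122 m, θ = 113.6°: √(L² − r² sin²θ) = 0.1139 m.
v = −0.0477·472.4·0.91636·[1 + 0.0477·-0.40035/0.1139] = -17.187 m/s.
|v| = 17.187 m/s = 17187 mm/s.

17200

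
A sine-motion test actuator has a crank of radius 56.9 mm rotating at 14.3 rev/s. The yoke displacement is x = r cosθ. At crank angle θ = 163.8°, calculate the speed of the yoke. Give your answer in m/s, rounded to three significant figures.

1.43

ω = 89.85 rad/s (from 14.3 rev/s).
x = r cosθ ⇒ ẋ = −rω sinθ.
|v| = rω|sinθ| = 0.0569·89.85·|sin 163.8°| = 1.4263 m/s.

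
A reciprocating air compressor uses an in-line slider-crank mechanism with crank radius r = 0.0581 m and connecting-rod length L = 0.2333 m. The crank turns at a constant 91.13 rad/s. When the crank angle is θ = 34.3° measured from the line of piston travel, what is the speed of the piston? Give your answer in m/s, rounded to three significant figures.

3.60

ω = 91.13 rad/s
For an in-line slider-crank, x = r cosθ + √(L² − r² sin²θ), so v = −rω sinθ·[1 + r cosθ/√(L² − r² sin²θ)].
With r = 0.0581 m, L = 0.2333 m, θ = 34.3°: √(L² − r² sin²θ) = 0.23099 m.
v = −0.0581·91.13·0.56353·[1 + 0.0581·0.82610/0.23099] = -3.6036 m/s.
|v| = 3.6036 m/s.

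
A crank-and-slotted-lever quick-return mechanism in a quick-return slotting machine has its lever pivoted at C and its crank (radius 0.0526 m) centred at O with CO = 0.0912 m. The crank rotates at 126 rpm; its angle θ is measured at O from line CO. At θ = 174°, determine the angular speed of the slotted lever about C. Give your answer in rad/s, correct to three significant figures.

17.1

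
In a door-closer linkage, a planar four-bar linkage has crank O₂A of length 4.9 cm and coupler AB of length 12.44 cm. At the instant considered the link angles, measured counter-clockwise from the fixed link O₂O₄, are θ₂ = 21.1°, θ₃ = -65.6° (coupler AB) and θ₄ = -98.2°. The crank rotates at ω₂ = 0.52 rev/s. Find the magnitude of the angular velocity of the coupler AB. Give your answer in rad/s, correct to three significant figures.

ω₂ = 3.267 rad/s (from 0.52 rev/s).
Differentiating the loop-closure r₂e^{iθ₂}+r₃e^{iθ₃}=r₁+r₄e^{iθ₄} gives r₂ω₂e^{iθ₂}+r₃ω₃e^{iθ₃}=r₄ω₄e^{iθ₄}.
Eliminating the other unknown: ω₃ = r₂ω₂ sin(θ₄−θ₂) / [r₃ sin(θ₃−θ₄)].
Numerator sine = -0.87207; denominator sine = +0.53877.
Result = 0.049·3.267·(-0.87207) / (0.1244·(+0.53877)) = -2.0831 rad/s; magnitude 2.0831 rad/s.

2.08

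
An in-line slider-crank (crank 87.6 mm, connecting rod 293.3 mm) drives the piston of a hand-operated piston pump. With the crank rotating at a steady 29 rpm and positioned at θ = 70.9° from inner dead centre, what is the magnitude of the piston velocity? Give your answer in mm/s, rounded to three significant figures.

ω = 2π·29/60 = 3.037 rad/s
For an in-line slider-crank, x = r cosθ + √(L² − r² sin²θ), so v = −rω sinθ·[1 + r cosθ/√(L² − r² sin²θ)].
With r = 0.0876 m, L = 0.2933 m, θ = 70.9°: √(L² − r² sin²θ) = 0.28138 m.
v = −0.0876·3.037·0.94495·[1 + 0.0876·0.32722/0.28138] = -0.27699 m/s.
|v| = 0.27699 m/s = 276.99 mm/s.

277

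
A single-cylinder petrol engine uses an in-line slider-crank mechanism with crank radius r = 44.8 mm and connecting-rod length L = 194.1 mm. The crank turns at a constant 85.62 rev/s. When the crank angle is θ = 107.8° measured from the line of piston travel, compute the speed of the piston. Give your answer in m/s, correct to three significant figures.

21.3

ω = 2π·85.6 = 538 rad/s
For an in-line slider-crank, x = r cosθ + √(L² − r² sin²θ), so v = −rω sinθ·[1 + r cosθ/√(L² − r² sin²θ)].
With r = 0.0448 m, L = 0.1941 m, θ = 107.8°: √(L² − r² sin²θ) = 0.18936 m.
v = −0.0448·538·0.95213·[1 + 0.0448·-0.30570/0.18936] = -21.288 m/s.
|v| = 21.288 m/s.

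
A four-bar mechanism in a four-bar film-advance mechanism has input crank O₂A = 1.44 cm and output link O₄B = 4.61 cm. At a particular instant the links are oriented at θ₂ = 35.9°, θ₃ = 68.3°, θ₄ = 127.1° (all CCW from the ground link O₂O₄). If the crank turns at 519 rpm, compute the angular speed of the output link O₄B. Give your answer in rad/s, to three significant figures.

10.6

ω₂ = 54.35 rad/s (from 519 rpm).
Differentiating the loop-closure r₂e^{iθ₂}+r₃e^{iθ₃}=r₁+r₄e^{iθ₄} gives r₂ω₂e^{iθ₂}+r₃ω₃e^{iθ₃}=r₄ω₄e^{iθ₄}.
Eliminating the other unknown: ω₄ = r₂ω₂ sin(θ₂−θ₃) / [r₄ sin(θ₄−θ₃)].
Numerator sine = -0.53583; denominator sine = +0.85536.
Result = 0.0144·54.35·(-0.53583) / (0.0461·(+0.85536)) = -10.635 rad/s; magnitude 10.635 rad/s.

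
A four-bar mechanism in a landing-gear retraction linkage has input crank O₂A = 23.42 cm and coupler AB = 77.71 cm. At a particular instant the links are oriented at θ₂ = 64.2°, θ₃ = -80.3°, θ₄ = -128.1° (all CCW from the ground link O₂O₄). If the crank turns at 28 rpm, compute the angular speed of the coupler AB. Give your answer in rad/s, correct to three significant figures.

0.254

ω₂ = 2.932 rad/s (from 28 rpm).
Differentiating the loop-closure r₂e^{iθ₂}+r₃e^{iθ₃}=r₁+r₄e^{iθ₄} gives r₂ω₂e^{iθ₂}+r₃ω₃e^{iθ₃}=r₄ω₄e^{iθ₄}.
Eliminating the other unknown: ω₃ = r₂ω₂ sin(θ₄−θ₂) / [r₃ sin(θ₃−θ₄)].
Numerator sine = +0.21303; denominator sine = +0.74080.
Result = 0.2342·2.932·(+0.21303) / (0.7771·(+0.74080)) = +0.25412 rad/s; magnitude 0.25412 rad/s.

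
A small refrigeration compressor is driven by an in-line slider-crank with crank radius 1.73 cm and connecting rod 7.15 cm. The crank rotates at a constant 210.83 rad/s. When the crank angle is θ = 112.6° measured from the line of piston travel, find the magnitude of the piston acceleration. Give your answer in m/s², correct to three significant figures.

429

ω = 210.8 rad/s
x(θ) = r cosθ + √(L² − r² sin²θ); with ω constant, a = ω²·d²x/dθ².
d²x/dθ² = −r cosθ − r²(cos2θ)/√u − r⁴ sin²2θ/(4u^{3/2}),  u = L² − r² sin²θ = 0.00485716 m².
Substituting r = 0.0173 m, L = 0.0715 m, θ = 112.6°: d²x/dθ² = +0.009641 m.
a = ω²·d²x/dθ² = (210.8)²·(+0.009641) = +428.53 m/s²;  |a| = 428.53 m/s².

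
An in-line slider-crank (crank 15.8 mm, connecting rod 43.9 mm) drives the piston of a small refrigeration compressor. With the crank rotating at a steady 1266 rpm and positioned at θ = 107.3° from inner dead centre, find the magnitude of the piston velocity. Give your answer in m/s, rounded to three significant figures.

ω = 2π·1266/60 = 132.6 rad/s
For an in-line slider-crank, x = r cosθ + √(L² − r² sin²θ), so v = −rω sinθ·[1 + r cosθ/√(L² − r² sin²θ)].
With r = 0.0158 m, L = 0.0439 m, θ = 107.3°: √(L² − r² sin²θ) = 0.041227 m.
v = −0.0158·132.6·0.95476·[1 + 0.0158·-0.29737/0.041227] = -1.772 m/s.
|v| = 1.772 m/s.

1.77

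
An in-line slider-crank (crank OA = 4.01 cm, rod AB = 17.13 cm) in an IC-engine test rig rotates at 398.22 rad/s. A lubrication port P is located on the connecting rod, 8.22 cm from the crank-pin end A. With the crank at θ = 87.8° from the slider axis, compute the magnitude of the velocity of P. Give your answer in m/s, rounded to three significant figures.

ω = 398.2 rad/s.  Crank-pin speed |V_A| = rω = 15.969 m/s, perpendicular to OA.
Rod angle: sinφ = −(r/L) sinθ ⇒ φ = -13.528°; ω_rod = −rω cosθ/√(L²−r²sin²θ) = -3.6806 rad/s.
V_P = V_A + ω_rod × AP, with AP = 0.0822 m along the rod.
Components: V_Px = −rω sinθ − a·ω_rod·sinφ = -16.028 m/s;  V_Py = rω cosθ + a·ω_rod·cosφ = +0.31885 m/s.
|V_P| = √(V_Px² + V_Py²) = 16.031 m/s.

16.0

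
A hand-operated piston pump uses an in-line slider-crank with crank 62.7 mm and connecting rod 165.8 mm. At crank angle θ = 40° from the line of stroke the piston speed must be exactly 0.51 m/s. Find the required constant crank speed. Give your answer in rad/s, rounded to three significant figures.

9.74

For an in-line slider-crank, |v_piston| = rω|sinθ|·[1 + r cosθ/√(L² − r² sin²θ)].
With r = 0.0627 m, L = 0.1658 m, θ = 40°: the bracketed kinematic factor |dx/dθ| = 0.052339 m.
ω = v/|dx/dθ| = 0.51/0.052339 = 9.7441 rad/s.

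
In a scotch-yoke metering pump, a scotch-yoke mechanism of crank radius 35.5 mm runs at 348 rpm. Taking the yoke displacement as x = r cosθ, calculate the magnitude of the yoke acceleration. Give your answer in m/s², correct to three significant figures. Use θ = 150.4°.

41.0

ω = 36.44 rad/s (from 348 rpm).
x = r cosθ ⇒ ẍ = −rω² cosθ (ω constant).
|a| = rω²|cosθ| = 0.0355·(36.44)²·|cos 150.4°| = 40.993 m/s².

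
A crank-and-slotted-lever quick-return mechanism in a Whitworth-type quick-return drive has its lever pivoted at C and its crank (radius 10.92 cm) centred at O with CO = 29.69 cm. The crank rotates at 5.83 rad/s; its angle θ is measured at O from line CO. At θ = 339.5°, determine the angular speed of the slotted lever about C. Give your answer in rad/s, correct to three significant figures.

1.53

ω = 5.83 rad/s
Crank pin A relative to C: A = (d + r cosθ, r sinθ); lever angle φ = atan2(r sinθ, d + r cosθ).
Differentiating tanφ: φ̇ = rω(d cosθ + r)/(d² + r² + 2dr cosθ).
d² + r² + 2dr cosθ = |CA|² = 0.160811 m²;  d cosθ + r = +0.3873 m.
|ω_lever| = |0.1092·5.83·+0.3873| / 0.160811 = 1.5333 rad/s.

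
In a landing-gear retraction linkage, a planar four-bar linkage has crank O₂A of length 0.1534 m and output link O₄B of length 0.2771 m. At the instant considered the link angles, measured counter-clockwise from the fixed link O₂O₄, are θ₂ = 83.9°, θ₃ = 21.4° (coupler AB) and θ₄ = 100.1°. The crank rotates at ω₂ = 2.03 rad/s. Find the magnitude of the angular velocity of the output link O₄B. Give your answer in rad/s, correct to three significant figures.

1.02

ω₂ = 2.03 rad/s
Differentiating the loop-closure r₂e^{iθ₂}+r₃e^{iθ₃}=r₁+r₄e^{iθ₄} gives r₂ω₂e^{iθ₂}+r₃ω₃e^{iθ₃}=r₄ω₄e^{iθ₄}.
Eliminating the other unknown: ω₄ = r₂ω₂ sin(θ₂−θ₃) / [r₄ sin(θ₄−θ₃)].
Numerator sine = +0.88701; denominator sine = +0.98061.
Result = 0.1534·2.03·(+0.88701) / (0.2771·(+0.98061)) = +1.0165 rad/s; magnitude 1.0165 rad/s.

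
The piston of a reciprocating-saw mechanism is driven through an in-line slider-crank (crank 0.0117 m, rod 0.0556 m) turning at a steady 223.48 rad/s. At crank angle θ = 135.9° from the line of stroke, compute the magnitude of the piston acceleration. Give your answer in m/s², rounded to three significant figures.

414

ω = 223.5 rad/s
x(θ) = r cosθ + √(L² − r² sin²θ); with ω constant, a = ω²·d²x/dθ².
d²x/dθ² = −r cosθ − r²(cos2θ)/√u − r⁴ sin²2θ/(4u^{3/2}),  u = L² − r² sin²θ = 0.00302506 m².
Substituting r = 0.0117 m, L = 0.0556 m, θ = 135.9°: d²x/dθ² = +0.0082958 m.
a = ω²·d²x/dθ² = (223.5)²·(+0.0082958) = +414.32 m/s²;  |a| = 414.32 m/s².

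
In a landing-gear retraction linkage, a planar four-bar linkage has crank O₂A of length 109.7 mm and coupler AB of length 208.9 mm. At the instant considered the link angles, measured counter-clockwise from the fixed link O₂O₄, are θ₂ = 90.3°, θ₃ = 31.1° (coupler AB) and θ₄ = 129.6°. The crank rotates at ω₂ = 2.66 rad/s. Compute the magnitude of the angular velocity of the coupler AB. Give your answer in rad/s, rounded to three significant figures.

0.895

ω₂ = 2.66 rad/s
Differentiating the loop-closure r₂e^{iθ₂}+r₃e^{iθ₃}=r₁+r₄e^{iθ₄} gives r₂ω₂e^{iθ₂}+r₃ω₃e^{iθ₃}=r₄ω₄e^{iθ₄}.
Eliminating the other unknown: ω₃ = r₂ω₂ sin(θ₄−θ₂) / [r₃ sin(θ₃−θ₄)].
Numerator sine = +0.63338; denominator sine = -0.98902.
Result = 0.1097·2.66·(+0.63338) / (0.2089·(-0.98902)) = -0.89456 rad/s; magnitude 0.89456 rad/s.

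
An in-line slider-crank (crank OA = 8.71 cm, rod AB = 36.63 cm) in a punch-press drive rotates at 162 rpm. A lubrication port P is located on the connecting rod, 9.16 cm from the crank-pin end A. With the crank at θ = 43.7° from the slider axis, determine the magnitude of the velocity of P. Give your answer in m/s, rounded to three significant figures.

1.33

ω = 16.96 rad/s.  Crank-pin speed |V_A| = rω = 1.4776 m/s, perpendicular to OA.
Rod angle: sinφ = −(r/L) sinθ ⇒ φ = -9.455°; ω_rod = −rω cosθ/√(L²−r²sin²θ) = -2.9565 rad/s.
V_P = V_A + ω_rod × AP, with AP = 0.0916 m along the rod.
Components: V_Px = −rω sinθ − a·ω_rod·sinφ = -1.0653 m/s;  V_Py = rω cosθ + a·ω_rod·cosφ = +0.80113 m/s.
|V_P| = √(V_Px² + V_Py²) = 1.333 m/s.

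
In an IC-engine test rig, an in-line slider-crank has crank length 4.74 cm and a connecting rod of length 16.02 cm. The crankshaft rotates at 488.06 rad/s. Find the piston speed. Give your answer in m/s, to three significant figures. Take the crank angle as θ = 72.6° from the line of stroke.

ω = 488.1 rad/s
For an in-line slider-crank, x = r cosθ + √(L² − r² sin²θ), so v = −rω sinθ·[1 + r cosθ/√(L² − r² sin²θ)].
With r = 0.0474 m, L = 0.1602 m, θ = 72.6°: √(L² − r² sin²θ) = 0.15368 m.
v = −0.0474·488.1·0.95424·[1 + 0.0474·0.29904/0.15368] = -24.112 m/s.
|v| = 24.112 m/s.

24.1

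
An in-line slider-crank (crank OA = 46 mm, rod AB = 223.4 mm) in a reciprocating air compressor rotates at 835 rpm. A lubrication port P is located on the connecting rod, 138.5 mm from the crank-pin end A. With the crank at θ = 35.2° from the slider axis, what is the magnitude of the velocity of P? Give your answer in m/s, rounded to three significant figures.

ω = 87.44 rad/s.  Crank-pin speed |V_A| = rω = 4.0223 m/s, perpendicular to OA.
Rod angle: sinφ = −(r/L) sinθ ⇒ φ = -6.817°; ω_rod = −rω cosθ/√(L²−r²sin²θ) = -14.817 rad/s.
V_P = V_A + ω_rod × AP, with AP = 0.1385 m along the rod.
Components: V_Px = −rω sinθ − a·ω_rod·sinφ = -2.5622 m/s;  V_Py = rω cosθ + a·ω_rod·cosφ = +1.2491 m/s.
|V_P| = √(V_Px² + V_Py²) = 2.8504 m/s.

2.85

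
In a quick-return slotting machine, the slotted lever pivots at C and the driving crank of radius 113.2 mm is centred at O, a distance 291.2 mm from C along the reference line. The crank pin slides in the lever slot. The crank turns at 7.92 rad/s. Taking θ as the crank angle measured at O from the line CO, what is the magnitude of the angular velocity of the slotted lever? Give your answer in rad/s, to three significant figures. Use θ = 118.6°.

ω = 7.92 rad/s
Crank pin A relative to C: A = (d + r cosθ, r sinθ); lever angle φ = atan2(r sinθ, d + r cosθ).
Differentiating tanφ: φ̇ = rω(d cosθ + r)/(d² + r² + 2dr cosθ).
d² + r² + 2dr cosθ = |CA|² = 0.0660526 m²;  d cosθ + r = -0.026195 m.
|ω_lever| = |0.1132·7.92·-0.026195| / 0.0660526 = 0.35555 rad/s.

0.356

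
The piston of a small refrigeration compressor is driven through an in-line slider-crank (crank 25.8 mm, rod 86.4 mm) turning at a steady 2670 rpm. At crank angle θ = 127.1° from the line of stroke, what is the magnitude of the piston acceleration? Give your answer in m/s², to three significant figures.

ω = 2π·2670/60 = 279.6 rad/s
x(θ) = r cosθ + √(L² − r² sin²θ); with ω constant, a = ω²·d²x/dθ².
d²x/dθ² = −r cosθ − r²(cos2θ)/√u − r⁴ sin²2θ/(4u^{3/2}),  u = L² − r² sin²θ = 0.00704152 m².
Substituting r = 0.0258 m, L = 0.0864 m, θ = 127.1°: d²x/dθ² = +0.017549 m.
a = ω²·d²x/dθ² = (279.6)²·(+0.017549) = +1371.9 m/s²;  |a| = 1371.9 m/s².

1370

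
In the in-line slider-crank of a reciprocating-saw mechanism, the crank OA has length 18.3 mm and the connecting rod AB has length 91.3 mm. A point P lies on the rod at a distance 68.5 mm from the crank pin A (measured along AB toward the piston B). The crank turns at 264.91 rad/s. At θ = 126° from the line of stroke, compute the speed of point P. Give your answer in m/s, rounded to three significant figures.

3.64

ω = 264.9 rad/s.  Crank-pin speed |V_A| = rω = 4.8479 m/s, perpendicular to OA.
Rod angle: sinφ = −(r/L) sinθ ⇒ φ = -9.332°; ω_rod = −rω cosθ/√(L²−r²sin²θ) = +31.629 rad/s.
V_P = V_A + ω_rod × AP, with AP = 0.0685 m along the rod.
Components: V_Px = −rω sinθ − a·ω_rod·sinφ = -3.5707 m/s;  V_Py = rω cosθ + a·ω_rod·cosφ = -0.71159 m/s.
|V_P| = √(V_Px² + V_Py²) = 3.6409 m/s.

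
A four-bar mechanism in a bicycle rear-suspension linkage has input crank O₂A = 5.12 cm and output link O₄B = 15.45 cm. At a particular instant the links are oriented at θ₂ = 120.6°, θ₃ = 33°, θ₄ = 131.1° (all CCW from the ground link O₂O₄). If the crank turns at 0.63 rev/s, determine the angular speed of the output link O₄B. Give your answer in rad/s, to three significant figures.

ω₂ = 3.958 rad/s (from 0.63 rev/s).
Differentiating the loop-closure r₂e^{iθ₂}+r₃e^{iθ₃}=r₁+r₄e^{iθ₄} gives r₂ω₂e^{iθ₂}+r₃ω₃e^{iθ₃}=r₄ω₄e^{iθ₄}.
Eliminating the other unknown: ω₄ = r₂ω₂ sin(θ₂−θ₃) / [r₄ sin(θ₄−θ₃)].
Numerator sine = +0.99912; denominator sine = +0.99002.
Result = 0.0512·3.958·(+0.99912) / (0.1545·(+0.99002)) = +1.3238 rad/s; magnitude 1.3238 rad/s.

1.32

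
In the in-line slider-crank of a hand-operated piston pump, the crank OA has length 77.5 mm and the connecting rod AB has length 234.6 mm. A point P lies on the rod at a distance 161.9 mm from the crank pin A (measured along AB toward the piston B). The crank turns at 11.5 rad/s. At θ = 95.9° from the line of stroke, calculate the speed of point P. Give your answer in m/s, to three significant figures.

0.865

ω = 11.5 rad/s.  Crank-pin speed |V_A| = rω = 0.89125 m/s, perpendicular to OA.
Rod angle: sinφ = −(r/L) sinθ ⇒ φ = -19.184°; ω_rod = −rω cosθ/√(L²−r²sin²θ) = +0.41347 rad/s.
V_P = V_A + ω_rod × AP, with AP = 0.1619 m along the rod.
Components: V_Px = −rω sinθ − a·ω_rod·sinφ = -0.86453 m/s;  V_Py = rω cosθ + a·ω_rod·cosφ = -0.02839 m/s.
|V_P| = √(V_Px² + V_Py²) = 0.865 m/s.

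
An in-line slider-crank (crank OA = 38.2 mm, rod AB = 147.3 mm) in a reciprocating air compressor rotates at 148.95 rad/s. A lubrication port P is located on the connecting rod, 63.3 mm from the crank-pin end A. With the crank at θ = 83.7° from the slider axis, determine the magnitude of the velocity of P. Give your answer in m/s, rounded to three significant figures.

5.74

ω = 148.9 rad/s.  Crank-pin speed |V_A| = rω = 5.6899 m/s, perpendicular to OA.
Rod angle: sinφ = −(r/L) sinθ ⇒ φ = -14.938°; ω_rod = −rω cosθ/√(L²−r²sin²θ) = -4.3871 rad/s.
V_P = V_A + ω_rod × AP, with AP = 0.0633 m along the rod.
Components: V_Px = −rω sinθ − a·ω_rod·sinφ = -5.7271 m/s;  V_Py = rω cosθ + a·ω_rod·cosφ = +0.35606 m/s.
|V_P| = √(V_Px² + V_Py²) = 5.7382 m/s.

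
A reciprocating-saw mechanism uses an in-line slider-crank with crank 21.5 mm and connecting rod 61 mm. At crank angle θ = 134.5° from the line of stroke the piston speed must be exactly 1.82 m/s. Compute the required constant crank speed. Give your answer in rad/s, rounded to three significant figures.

159

For an in-line slider-crank, |v_piston| = rω|sinθ|·[1 + r cosθ/√(L² − r² sin²θ)].
With r = 0.0215 m, L = 0.061 m, θ = 134.5°: the bracketed kinematic factor |dx/dθ| = 0.011421 m.
ω = v/|dx/dθ| = 1.82/0.011421 = 159.36 rad/s.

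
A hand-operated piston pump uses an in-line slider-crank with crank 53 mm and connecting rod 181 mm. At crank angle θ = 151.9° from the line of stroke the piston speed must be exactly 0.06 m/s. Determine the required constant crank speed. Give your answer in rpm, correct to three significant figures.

For an in-line slider-crank, |v_piston| = rω|sinθ|·[1 + r cosθ/√(L² − r² sin²θ)].
With r = 0.053 m, L = 0.181 m, θ = 151.9°: the bracketed kinematic factor |dx/dθ| = 0.018453 m.
ω = v/|dx/dθ| = 0.06/0.018453 = 3.2515 rad/s.
N = 60ω/(2π) = 31.049 rpm.

31.0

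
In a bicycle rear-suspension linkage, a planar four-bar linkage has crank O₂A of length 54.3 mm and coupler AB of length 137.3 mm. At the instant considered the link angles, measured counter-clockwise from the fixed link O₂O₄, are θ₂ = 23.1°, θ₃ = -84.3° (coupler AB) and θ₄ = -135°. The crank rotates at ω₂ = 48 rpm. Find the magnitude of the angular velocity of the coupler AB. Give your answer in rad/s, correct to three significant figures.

ω₂ = 5.027 rad/s (from 48 rpm).
Differentiating the loop-closure r₂e^{iθ₂}+r₃e^{iθ₃}=r₁+r₄e^{iθ₄} gives r₂ω₂e^{iθ₂}+r₃ω₃e^{iθ₃}=r₄ω₄e^{iθ₄}.
Eliminating the other unknown: ω₃ = r₂ω₂ sin(θ₄−θ₂) / [r₃ sin(θ₃−θ₄)].
Numerator sine = -0.37299; denominator sine = +0.77384.
Result = 0.0543·5.027·(-0.37299) / (0.1373·(+0.77384)) = -0.95817 rad/s; magnitude 0.95817 rad/s.

0.958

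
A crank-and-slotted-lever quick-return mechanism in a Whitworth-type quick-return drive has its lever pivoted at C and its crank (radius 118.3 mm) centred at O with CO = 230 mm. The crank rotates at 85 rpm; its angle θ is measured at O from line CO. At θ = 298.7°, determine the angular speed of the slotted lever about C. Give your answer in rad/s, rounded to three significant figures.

ω = 8.901 rad/s (from 85 rpm).
Crank pin A relative to C: A = (d + r cosθ, r sinθ); lever angle φ = atan2(r sinθ, d + r cosθ).
Differentiating tanφ: φ̇ = rω(d cosθ + r)/(d² + r² + 2dr cosθ).
d² + r² + 2dr cosθ = |CA|² = 0.0930277 m²;  d cosθ + r = +0.22875 m.
|ω_lever| = |0.1183·8.901·+0.22875| / 0.0930277 = 2.5893 rad/s.

2.59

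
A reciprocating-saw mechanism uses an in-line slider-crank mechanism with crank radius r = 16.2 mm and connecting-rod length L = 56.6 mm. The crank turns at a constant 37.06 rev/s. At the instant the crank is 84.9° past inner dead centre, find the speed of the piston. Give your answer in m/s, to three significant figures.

3.86

ω = 2π·37.1 = 232.9 rad/s
For an in-line slider-crank, x = r cosθ + √(L² − r² sin²θ), so v = −rω sinθ·[1 + r cosθ/√(L² − r² sin²θ)].
With r = 0.0162 m, L = 0.0566 m, θ = 84.9°: √(L² − r² sin²θ) = 0.054251 m.
v = −0.0162·232.9·0.99604·[1 + 0.0162·0.08889/0.054251] = -3.8571 m/s.
|v| = 3.8571 m/s.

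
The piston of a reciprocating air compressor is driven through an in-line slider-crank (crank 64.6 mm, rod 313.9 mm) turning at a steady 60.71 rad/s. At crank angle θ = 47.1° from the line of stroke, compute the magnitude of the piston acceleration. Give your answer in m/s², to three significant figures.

ω = 60.71 rad/s
x(θ) = r cosθ + √(L² − r² sin²θ); with ω constant, a = ω²·d²x/dθ².
d²x/dθ² = −r cosθ − r²(cos2θ)/√u − r⁴ sin²2θ/(4u^{3/2}),  u = L² − r² sin²θ = 0.0962938 m².
Substituting r = 0.0646 m, L = 0.3139 m, θ = 47.1°: d²x/dθ² = -0.043135 m.
a = ω²·d²x/dθ² = (60.71)²·(-0.043135) = -158.98 m/s²;  |a| = 158.98 m/s².

159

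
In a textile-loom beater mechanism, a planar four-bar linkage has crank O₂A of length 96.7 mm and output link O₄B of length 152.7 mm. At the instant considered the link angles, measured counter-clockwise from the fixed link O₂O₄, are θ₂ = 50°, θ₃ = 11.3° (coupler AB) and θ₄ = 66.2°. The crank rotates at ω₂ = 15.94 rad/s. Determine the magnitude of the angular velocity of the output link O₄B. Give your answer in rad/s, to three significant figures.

ω₂ = 15.94 rad/s
Differentiating the loop-closure r₂e^{iθ₂}+r₃e^{iθ₃}=r₁+r₄e^{iθ₄} gives r₂ω₂e^{iθ₂}+r₃ω₃e^{iθ₃}=r₄ω₄e^{iθ₄}.
Eliminating the other unknown: ω₄ = r₂ω₂ sin(θ₂−θ₃) / [r₄ sin(θ₄−θ₃)].
Numerator sine = +0.62524; denominator sine = +0.81815.
Result = 0.0967·15.94·(+0.62524) / (0.1527·(+0.81815)) = +7.7142 rad/s; magnitude 7.7142 rad/s.

7.71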